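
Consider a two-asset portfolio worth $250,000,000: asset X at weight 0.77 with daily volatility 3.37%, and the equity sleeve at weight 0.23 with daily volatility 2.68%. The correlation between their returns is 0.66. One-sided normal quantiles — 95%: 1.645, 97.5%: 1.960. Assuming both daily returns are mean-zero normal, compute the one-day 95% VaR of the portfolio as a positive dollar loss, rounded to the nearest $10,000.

$12,490,000

σ_p² = 0.77²·3.37² + 0.23²·2.68² + 2·0.66·0.77·0.23·3.37·2.68 = 9.2248 (%²).
σ_p = √9.2248 = 3.037%.
VaR = 1.645 × 3.037% = 4.996%; on $250,000,000 that is $12,490,000.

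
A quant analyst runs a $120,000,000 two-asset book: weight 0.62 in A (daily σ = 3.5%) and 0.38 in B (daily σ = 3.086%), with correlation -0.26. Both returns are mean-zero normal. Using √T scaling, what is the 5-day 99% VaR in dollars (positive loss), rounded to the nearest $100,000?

σ_p = √(0.62²·3.5² + 0.38²·3.086² + 2·-0.26·0.62·0.38·3.5·3.086) = 2.182%.
σ_{5d} = 2.182% × √5 = 4.879%.
z(99%) = 2.326.
VaR = 2.326 × 4.879% = 11.349%; on $120,000,000 that is $13,618,800.

$13,600,000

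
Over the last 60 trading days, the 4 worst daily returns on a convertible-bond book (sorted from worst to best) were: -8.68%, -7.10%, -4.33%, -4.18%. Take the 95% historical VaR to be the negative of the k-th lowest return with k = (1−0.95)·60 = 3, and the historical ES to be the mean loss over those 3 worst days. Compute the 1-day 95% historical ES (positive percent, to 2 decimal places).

6.70%

The 3 worst returns sum to -20.11%.
ES = −(-20.11%) / 3 = 6.7033…% ≈ 6.70%.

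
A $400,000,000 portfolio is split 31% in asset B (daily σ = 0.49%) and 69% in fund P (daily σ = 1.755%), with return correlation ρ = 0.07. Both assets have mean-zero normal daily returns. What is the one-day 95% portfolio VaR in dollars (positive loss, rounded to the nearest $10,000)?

σ_p² = 0.31²·0.49² + 0.69²·1.755² + 2·0.07·0.31·0.69·0.49·1.755 = 1.5152 (%²).
σ_p = √1.5152 = 1.231%.
At 95%, z = 1.645.
VaR = 1.645 × 1.231% = 2.025%; on $400,000,000 that is $8,100,000.

$8,100,000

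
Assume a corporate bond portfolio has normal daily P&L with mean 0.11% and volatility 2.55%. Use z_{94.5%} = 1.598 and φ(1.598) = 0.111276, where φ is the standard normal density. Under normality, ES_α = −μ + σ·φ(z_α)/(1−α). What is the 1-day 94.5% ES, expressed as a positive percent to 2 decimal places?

Tail multiplier: φ(z)/(1−α) = 0.111276 / 0.055 = 2.023.
ES = −(0.11%) + 2.55% × 2.023 = 5.049%.

5.05%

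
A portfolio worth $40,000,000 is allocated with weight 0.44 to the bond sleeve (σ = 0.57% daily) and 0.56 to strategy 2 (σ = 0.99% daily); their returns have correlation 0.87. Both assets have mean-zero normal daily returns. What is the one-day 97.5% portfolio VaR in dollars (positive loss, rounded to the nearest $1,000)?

$613,000

σ_p² = 0.44²·0.57² + 0.56²·0.99² + 2·0.87·0.44·0.56·0.57·0.99 = 0.6122 (%²).
σ_p = √0.6122 = 0.782%.
At 97.5%, z = 1.960.
VaR = 1.960 × 0.782% = 1.533%; on $40,000,000 that is $613,200.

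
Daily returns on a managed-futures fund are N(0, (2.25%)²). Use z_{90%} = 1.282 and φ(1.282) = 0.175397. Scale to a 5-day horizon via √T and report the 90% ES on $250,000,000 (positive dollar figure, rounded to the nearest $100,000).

$22,100,000

σ_{5d} = 2.25% × √5 = 5.031%.
ES multiplier = φ(z)/(1−α) = 0.175397/0.1 = 1.754.
ES = 5.031% × 1.754 = 8.824%; on $250,000,000: $22,060,000.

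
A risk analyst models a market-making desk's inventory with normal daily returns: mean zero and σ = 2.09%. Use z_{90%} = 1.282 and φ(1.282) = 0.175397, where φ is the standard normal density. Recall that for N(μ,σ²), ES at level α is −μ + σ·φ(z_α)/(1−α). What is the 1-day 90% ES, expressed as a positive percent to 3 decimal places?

3.666%

Tail multiplier: φ(z)/(1−α) = 0.175397 / 0.1 = 1.754.
ES = 2.09% × 1.754 = 3.666%.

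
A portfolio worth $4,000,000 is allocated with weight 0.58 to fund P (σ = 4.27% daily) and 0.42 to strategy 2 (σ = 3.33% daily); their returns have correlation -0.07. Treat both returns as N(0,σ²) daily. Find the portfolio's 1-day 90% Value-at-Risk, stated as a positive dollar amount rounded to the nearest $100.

σ_p² = 0.58²·4.27² + 0.42²·3.33² + 2·-0.07·0.58·0.42·4.27·3.33 = 7.6047 (%²).
σ_p = √7.6047 = 2.758%.
At 90%, z = 1.282.
VaR = 1.282 × 2.758% = 3.536%; on $4,000,000 that is $141,440.

$141,400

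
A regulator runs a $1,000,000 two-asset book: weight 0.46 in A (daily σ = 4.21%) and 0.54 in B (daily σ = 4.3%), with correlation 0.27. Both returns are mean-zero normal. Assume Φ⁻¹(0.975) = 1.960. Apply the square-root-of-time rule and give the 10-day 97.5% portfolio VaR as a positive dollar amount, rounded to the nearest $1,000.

$211,000

σ_p = √(0.46²·4.21² + 0.54²·4.3² + 2·0.27·0.46·0.54·4.21·4.3) = 3.402%.
σ_{10d} = 3.402% × √10 = 10.758%.
VaR = 1.960 × 10.758% = 21.086%; on $1,000,000 that is $210,860.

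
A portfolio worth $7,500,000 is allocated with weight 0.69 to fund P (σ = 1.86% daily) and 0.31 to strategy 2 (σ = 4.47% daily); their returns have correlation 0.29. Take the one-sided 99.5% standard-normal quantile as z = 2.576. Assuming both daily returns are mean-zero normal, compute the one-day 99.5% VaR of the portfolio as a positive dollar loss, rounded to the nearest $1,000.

$414,000

σ_p² = 0.69²·1.86² + 0.31²·4.47² + 2·0.29·0.69·0.31·1.86·4.47 = 4.5988 (%²).
σ_p = √4.5988 = 2.144%.
VaR = 2.576 × 2.144% = 5.523%; on $7,500,000 that is $414,225.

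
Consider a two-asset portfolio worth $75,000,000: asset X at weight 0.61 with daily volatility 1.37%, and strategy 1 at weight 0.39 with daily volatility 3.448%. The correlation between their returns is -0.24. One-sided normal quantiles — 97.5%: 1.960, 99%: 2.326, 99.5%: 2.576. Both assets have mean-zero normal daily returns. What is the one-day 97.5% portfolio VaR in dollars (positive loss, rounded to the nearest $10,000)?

$2,060,000

σ_p² = 0.61²·1.37² + 0.39²·3.448² + 2·-0.24·0.61·0.39·1.37·3.448 = 1.9673 (%²).
σ_p = √1.9673 = 1.403%.
VaR = 1.960 × 1.403% = 2.750%; on $75,000,000 that is $2,062,500.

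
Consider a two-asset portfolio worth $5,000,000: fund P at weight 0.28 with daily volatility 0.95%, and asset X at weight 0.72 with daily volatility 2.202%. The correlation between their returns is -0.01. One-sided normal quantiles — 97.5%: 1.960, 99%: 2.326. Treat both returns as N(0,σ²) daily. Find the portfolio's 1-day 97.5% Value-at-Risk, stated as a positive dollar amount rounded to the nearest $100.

σ_p² = 0.28²·0.95² + 0.72²·2.202² + 2·-0.01·0.28·0.72·0.95·2.202 = 2.5759 (%²).
σ_p = √2.5759 = 1.605%.
VaR = 1.960 × 1.605% = 3.146%; on $5,000,000 that is $157,300.

$157,300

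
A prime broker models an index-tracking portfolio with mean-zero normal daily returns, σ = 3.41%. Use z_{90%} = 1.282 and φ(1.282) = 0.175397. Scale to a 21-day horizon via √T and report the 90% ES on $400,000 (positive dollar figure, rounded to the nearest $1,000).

$110,000

σ_{21d} = 3.41% × √21 = 15.627%.
ES multiplier = φ(z)/(1−α) = 0.175397/0.1 = 1.754.
ES = 15.627% × 1.754 = 27.410%; on $400,000: $109,640.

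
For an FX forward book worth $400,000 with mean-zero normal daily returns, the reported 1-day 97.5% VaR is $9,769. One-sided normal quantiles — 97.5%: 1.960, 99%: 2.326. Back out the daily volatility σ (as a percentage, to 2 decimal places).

VaR as a fraction: $9,769 / $400,000 = 2.442%.
σ = VaR / z = 2.442% / 1.960 = 1.246%.

1.25%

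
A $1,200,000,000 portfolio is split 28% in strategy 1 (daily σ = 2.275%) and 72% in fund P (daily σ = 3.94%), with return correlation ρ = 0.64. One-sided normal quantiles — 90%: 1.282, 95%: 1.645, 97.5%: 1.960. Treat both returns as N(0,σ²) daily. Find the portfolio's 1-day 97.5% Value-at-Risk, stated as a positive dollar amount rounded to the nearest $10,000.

$77,170,000

σ_p² = 0.28²·2.275² + 0.72²·3.94² + 2·0.64·0.28·0.72·2.275·3.94 = 10.7662 (%²).
σ_p = √10.7662 = 3.281%.
VaR = 1.960 × 3.281% = 6.431%; on $1,200,000,000 that is $77,172,000.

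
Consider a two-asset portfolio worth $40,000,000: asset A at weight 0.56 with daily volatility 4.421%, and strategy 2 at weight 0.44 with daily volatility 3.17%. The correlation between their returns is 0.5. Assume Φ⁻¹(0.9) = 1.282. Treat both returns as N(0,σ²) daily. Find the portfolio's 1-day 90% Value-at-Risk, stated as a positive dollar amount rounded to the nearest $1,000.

σ_p² = 0.56²·4.421² + 0.44²·3.17² + 2·0.5·0.56·0.44·4.421·3.17 = 11.5280 (%²).
σ_p = √11.5280 = 3.395%.
VaR = 1.282 × 3.395% = 4.352%; on $40,000,000 that is $1,740,800.

$1,741,000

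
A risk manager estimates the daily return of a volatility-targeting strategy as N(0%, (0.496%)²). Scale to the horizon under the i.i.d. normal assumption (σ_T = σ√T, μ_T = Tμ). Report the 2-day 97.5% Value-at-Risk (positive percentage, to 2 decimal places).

At 97.5%, z = 1.960.
σ_{2d} = 0.496% × √2 = 0.701%.
VaR = 1.960 × 0.701% = 1.374%.

1.37%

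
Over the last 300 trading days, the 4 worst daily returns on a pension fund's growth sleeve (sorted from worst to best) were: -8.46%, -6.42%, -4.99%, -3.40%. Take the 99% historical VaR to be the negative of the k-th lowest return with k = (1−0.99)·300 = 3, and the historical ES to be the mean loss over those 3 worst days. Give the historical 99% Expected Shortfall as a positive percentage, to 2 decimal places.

6.62%

The 3 worst returns sum to -19.87%.
ES = −(-19.87%) / 3 = 6.6233…% ≈ 6.62%.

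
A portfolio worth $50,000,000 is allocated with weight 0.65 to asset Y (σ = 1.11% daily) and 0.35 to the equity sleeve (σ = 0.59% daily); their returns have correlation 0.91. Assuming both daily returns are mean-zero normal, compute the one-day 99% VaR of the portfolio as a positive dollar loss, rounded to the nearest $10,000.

$1,060,000

σ_p² = 0.65²·1.11² + 0.35²·0.59² + 2·0.91·0.65·0.35·1.11·0.59 = 0.8344 (%²).
σ_p = √0.8344 = 0.913%.
At 99%, z = 2.326.
VaR = 2.326 × 0.913% = 2.124%; on $50,000,000 that is $1,062,000.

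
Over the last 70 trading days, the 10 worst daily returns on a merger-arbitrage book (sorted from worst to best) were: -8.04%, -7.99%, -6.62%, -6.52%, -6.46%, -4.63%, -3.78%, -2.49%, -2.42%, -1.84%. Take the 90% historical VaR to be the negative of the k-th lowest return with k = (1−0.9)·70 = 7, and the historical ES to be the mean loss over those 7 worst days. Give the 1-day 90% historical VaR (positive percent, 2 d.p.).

k = 7; the 7th lowest return is -3.78%, so VaR = 3.78%.

3.78%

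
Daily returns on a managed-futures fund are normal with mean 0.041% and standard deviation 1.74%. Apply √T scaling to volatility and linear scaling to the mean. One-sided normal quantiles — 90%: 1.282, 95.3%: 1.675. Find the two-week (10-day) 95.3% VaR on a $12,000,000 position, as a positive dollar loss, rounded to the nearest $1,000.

$1,057,000

σ_{10d} = 1.74% × √10 = 5.502%; μ_{10d} = 10 × 0.041% = 0.410%.
VaR = −(0.410%) + 1.675 × 5.502% = 8.806%.
On $12,000,000: 0.08806 × $12,000,000 = $1,056,720.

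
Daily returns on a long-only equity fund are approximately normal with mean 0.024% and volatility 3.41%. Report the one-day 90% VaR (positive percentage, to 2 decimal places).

At 90% one-sided, z = 1.282.
VaR = −μ + z·σ = −(0.024%) + 1.282 × 3.41% = 4.348%.

4.35%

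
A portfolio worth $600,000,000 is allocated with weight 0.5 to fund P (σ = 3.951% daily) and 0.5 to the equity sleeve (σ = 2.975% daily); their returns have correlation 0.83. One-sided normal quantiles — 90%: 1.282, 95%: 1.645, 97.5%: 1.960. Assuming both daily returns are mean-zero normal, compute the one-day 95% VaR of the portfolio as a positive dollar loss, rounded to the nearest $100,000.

σ_p² = 0.5²·3.951² + 0.5²·2.975² + 2·0.83·0.5·0.5·3.951·2.975 = 10.9933 (%²).
σ_p = √10.9933 = 3.316%.
VaR = 1.645 × 3.316% = 5.455%; on $600,000,000 that is $32,730,000.

$32,700,000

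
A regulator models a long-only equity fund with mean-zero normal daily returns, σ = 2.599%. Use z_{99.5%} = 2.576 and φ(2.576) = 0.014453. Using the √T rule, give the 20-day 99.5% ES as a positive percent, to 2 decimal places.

σ_{20d} = 2.599% × √20 = 11.623%.
ES multiplier = φ(z)/(1−α) = 0.014453/0.005 = 2.891.
ES = 11.623% × 2.891 = 33.602%.

33.60%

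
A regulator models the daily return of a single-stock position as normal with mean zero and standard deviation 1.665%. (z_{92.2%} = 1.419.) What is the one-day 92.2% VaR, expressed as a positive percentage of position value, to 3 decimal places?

2.363%

VaR = z·σ = 1.419 × 1.665% = 2.363%.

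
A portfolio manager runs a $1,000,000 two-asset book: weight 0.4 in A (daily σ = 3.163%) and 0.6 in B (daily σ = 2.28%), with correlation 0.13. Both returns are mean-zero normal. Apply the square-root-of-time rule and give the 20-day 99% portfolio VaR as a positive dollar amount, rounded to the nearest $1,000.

$206,000

σ_p = √(0.4²·3.163² + 0.6²·2.28² + 2·0.13·0.4·0.6·3.163·2.28) = 1.980%.
σ_{20d} = 1.980% × √20 = 8.855%.
z(99%) = 2.326.
VaR = 2.326 × 8.855% = 20.597%; on $1,000,000 that is $205,970.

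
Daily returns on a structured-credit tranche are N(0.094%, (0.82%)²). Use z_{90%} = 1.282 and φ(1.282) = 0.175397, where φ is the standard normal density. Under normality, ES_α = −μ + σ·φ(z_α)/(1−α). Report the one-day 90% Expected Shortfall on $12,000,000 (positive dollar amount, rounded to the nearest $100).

$161,300

Tail multiplier: φ(z)/(1−α) = 0.175397 / 0.1 = 1.754.
ES = −(0.094%) + 0.82% × 1.754 = 1.344%.
On $12,000,000: 0.01344 × $12,000,000 = $161,280.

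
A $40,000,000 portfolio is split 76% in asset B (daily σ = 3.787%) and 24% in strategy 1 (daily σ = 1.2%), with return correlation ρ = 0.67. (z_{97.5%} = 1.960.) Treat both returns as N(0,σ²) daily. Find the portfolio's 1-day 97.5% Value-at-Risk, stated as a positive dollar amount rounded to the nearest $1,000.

$2,414,000

σ_p² = 0.76²·3.787² + 0.24²·1.2² + 2·0.67·0.76·0.24·3.787·1.2 = 9.4772 (%²).
σ_p = √9.4772 = 3.079%.
VaR = 1.960 × 3.079% = 6.035%; on $40,000,000 that is $2,414,000.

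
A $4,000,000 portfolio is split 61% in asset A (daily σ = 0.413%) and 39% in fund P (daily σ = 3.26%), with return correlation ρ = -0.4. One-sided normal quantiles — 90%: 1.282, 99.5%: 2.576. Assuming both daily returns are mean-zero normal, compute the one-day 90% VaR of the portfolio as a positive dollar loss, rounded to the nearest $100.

σ_p² = 0.61²·0.413² + 0.39²·3.26² + 2·-0.4·0.61·0.39·0.413·3.26 = 1.4237 (%²).
σ_p = √1.4237 = 1.193%.
VaR = 1.282 × 1.193% = 1.529%; on $4,000,000 that is $61,160.

$61,200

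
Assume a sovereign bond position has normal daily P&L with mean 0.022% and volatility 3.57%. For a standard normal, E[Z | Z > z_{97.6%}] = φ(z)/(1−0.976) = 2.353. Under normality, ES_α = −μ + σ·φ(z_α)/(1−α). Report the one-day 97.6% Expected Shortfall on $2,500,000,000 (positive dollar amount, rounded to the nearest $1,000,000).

$209,000,000

ES = −(0.022%) + 3.57% × 2.353 = 8.378%.
On $2,500,000,000: 0.08378 × $2,500,000,000 = $209,450,000.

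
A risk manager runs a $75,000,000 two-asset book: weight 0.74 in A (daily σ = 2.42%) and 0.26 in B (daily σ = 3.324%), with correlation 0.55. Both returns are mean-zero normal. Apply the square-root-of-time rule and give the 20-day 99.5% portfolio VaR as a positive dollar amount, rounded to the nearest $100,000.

$20,500,000

σ_p = √(0.74²·2.42² + 0.26²·3.324² + 2·0.55·0.74·0.26·2.42·3.324) = 2.378%.
σ_{20d} = 2.378% × √20 = 10.635%.
z(99.5%) = 2.576.
VaR = 2.576 × 10.635% = 27.396%; on $75,000,000 that is $20,547,000.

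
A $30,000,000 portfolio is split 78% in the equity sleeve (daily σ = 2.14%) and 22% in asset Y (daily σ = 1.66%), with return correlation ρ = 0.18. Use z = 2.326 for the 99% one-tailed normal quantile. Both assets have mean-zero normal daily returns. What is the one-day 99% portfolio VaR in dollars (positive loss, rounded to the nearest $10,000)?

$1,240,000

σ_p² = 0.78²·2.14² + 0.22²·1.66² + 2·0.18·0.78·0.22·2.14·1.66 = 3.1391 (%²).
σ_p = √3.1391 = 1.772%.
VaR = 2.326 × 1.772% = 4.122%; on $30,000,000 that is $1,236,600.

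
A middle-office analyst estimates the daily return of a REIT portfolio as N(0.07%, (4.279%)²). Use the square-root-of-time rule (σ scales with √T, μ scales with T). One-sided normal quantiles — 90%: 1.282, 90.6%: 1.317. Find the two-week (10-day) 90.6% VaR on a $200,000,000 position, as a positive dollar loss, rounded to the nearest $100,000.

σ_{10d} = 4.279% × √10 = 13.531%; μ_{10d} = 10 × 0.07% = 0.700%.
VaR = −(0.700%) + 1.317 × 13.531% = 17.120%.
On $200,000,000: 0.17120 × $200,000,000 = $34,240,000.

$34,200,000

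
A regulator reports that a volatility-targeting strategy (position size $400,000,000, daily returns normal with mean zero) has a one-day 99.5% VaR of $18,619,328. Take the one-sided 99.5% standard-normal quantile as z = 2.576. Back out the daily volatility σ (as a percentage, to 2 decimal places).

1.81%

VaR as a fraction: $18,619,328 / $400,000,000 = 4.655%.
σ = VaR / z = 4.655% / 2.576 = 1.807%.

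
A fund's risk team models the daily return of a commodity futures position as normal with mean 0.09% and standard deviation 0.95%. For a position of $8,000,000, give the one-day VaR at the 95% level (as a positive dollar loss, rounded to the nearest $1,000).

$118,000

At 95% one-sided, z = 1.645.
VaR = −μ + z·σ = −(0.09%) + 1.645 × 0.95% = 1.473%.
On $8,000,000: 0.01473 × $8,000,000 = $117,840.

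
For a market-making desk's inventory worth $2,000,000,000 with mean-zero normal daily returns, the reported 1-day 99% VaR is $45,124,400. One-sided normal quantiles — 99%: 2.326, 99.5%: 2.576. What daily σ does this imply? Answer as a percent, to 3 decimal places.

VaR as a fraction: $45,124,400 / $2,000,000,000 = 2.256%.
σ = VaR / z = 2.256% / 2.326 = 0.970%.

0.970%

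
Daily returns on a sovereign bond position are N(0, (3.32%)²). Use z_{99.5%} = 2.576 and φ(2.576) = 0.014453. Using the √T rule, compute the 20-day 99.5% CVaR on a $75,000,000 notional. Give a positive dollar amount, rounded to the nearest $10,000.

σ_{20d} = 3.32% × √20 = 14.847%.
ES multiplier = φ(z)/(1−α) = 0.014453/0.005 = 2.891.
ES = 14.847% × 2.891 = 42.923%; on $75,000,000: $32,192,250.

$32,190,000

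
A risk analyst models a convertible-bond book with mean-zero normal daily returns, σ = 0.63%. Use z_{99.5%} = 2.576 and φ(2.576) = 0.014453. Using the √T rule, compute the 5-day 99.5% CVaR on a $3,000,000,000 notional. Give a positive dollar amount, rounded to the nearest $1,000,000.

$122,000,000

σ_{5d} = 0.63% × √5 = 1.409%.
ES multiplier = φ(z)/(1−α) = 0.014453/0.005 = 2.891.
ES = 1.409% × 2.891 = 4.073%; on $3,000,000,000: $122,190,000.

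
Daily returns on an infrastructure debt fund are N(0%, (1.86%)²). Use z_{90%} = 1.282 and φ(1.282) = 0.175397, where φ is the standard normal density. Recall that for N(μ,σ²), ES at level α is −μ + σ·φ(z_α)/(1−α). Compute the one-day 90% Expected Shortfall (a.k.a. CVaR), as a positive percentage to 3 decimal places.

3.262%

Tail multiplier: φ(z)/(1−α) = 0.175397 / 0.1 = 1.754.
ES = 1.86% × 1.754 = 3.262%.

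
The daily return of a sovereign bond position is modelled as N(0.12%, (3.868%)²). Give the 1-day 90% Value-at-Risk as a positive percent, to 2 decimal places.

4.84%

At 90% one-sided, z = 1.282.
VaR = −μ + z·σ = −(0.12%) + 1.282 × 3.868% = 4.839%.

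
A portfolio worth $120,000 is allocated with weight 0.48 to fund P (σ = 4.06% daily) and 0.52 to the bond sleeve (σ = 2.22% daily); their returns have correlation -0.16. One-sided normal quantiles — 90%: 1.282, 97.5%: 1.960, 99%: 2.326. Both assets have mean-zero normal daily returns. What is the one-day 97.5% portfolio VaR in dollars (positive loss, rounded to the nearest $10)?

σ_p² = 0.48²·4.06² + 0.52²·2.22² + 2·-0.16·0.48·0.52·4.06·2.22 = 4.4106 (%²).
σ_p = √4.4106 = 2.100%.
VaR = 1.960 × 2.100% = 4.116%; on $120,000 that is $4,939.

$4,940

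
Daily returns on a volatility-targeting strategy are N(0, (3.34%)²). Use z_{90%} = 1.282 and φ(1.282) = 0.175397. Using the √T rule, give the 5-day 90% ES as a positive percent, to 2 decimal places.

13.10%

σ_{5d} = 3.34% × √5 = 7.468%.
ES multiplier = φ(z)/(1−α) = 0.175397/0.1 = 1.754.
ES = 7.468% × 1.754 = 13.099%.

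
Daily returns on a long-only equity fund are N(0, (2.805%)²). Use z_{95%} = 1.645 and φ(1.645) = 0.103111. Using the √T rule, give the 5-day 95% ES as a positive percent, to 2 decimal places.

σ_{5d} = 2.805% × √5 = 6.272%.
ES multiplier = φ(z)/(1−α) = 0.103111/0.05 = 2.062.
ES = 6.272% × 2.062 = 12.933%.

12.93%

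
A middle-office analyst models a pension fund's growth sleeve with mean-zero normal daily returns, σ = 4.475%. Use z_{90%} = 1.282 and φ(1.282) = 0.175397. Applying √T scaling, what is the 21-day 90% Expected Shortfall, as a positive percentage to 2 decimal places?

35.97%

σ_{21d} = 4.475% × √21 = 20.507%.
ES multiplier = φ(z)/(1−α) = 0.175397/0.1 = 1.754.
ES = 20.507% × 1.754 = 35.969%.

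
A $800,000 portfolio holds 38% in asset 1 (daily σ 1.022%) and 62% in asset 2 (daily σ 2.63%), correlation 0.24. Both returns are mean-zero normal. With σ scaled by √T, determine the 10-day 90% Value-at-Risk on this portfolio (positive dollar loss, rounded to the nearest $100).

$57,200

σ_p = √(0.38²·1.022² + 0.62²·2.63² + 2·0.24·0.38·0.62·1.022·2.63) = 1.765%.
σ_{10d} = 1.765% × √10 = 5.581%.
z(90%) = 1.282.
VaR = 1.282 × 5.581% = 7.155%; on $800,000 that is $57,240.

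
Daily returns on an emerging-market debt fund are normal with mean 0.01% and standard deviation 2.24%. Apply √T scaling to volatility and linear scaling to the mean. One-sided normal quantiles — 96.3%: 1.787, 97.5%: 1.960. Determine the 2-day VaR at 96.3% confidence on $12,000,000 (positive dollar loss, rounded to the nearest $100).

$676,900

σ_{2d} = 2.24% × √2 = 3.168%; μ_{2d} = 2 × 0.01% = 0.020%.
VaR = −(0.020%) + 1.787 × 3.168% = 5.641%.
On $12,000,000: 0.05641 × $12,000,000 = $676,920.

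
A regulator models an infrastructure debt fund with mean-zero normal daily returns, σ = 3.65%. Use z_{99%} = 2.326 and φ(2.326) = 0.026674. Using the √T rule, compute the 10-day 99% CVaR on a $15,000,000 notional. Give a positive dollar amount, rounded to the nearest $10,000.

$4,620,000

σ_{10d} = 3.65% × √10 = 11.542%.
ES multiplier = φ(z)/(1−α) = 0.026674/0.01 = 2.667.
ES = 11.542% × 2.667 = 30.783%; on $15,000,000: $4,617,450.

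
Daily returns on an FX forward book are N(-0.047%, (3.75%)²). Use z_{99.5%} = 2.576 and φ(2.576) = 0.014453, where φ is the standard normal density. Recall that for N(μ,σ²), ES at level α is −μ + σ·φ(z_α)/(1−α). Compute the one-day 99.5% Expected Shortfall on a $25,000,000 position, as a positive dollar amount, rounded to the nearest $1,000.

$2,722,000

Tail multiplier: φ(z)/(1−α) = 0.014453 / 0.005 = 2.891.
ES = −(-0.047%) + 3.75% × 2.891 = 10.888%.
On $25,000,000: 0.10888 × $25,000,000 = $2,722,000.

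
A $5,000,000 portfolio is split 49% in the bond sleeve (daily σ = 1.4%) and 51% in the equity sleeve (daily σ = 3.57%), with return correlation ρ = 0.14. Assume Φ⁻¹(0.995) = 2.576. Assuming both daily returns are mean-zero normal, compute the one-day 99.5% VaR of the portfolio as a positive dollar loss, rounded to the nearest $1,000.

σ_p² = 0.49²·1.4² + 0.51²·3.57² + 2·0.14·0.49·0.51·1.4·3.57 = 4.1353 (%²).
σ_p = √4.1353 = 2.034%.
VaR = 2.576 × 2.034% = 5.240%; on $5,000,000 that is $262,000.

$262,000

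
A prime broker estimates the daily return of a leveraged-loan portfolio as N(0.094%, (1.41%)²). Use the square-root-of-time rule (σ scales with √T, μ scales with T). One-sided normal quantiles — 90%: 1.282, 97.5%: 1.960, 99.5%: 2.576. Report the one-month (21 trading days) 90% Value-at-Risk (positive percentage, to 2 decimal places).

6.31%

σ_{21d} = 1.41% × √21 = 6.461%; μ_{21d} = 21 × 0.094% = 1.974%.
VaR = −(1.974%) + 1.282 × 6.461% = 6.309%.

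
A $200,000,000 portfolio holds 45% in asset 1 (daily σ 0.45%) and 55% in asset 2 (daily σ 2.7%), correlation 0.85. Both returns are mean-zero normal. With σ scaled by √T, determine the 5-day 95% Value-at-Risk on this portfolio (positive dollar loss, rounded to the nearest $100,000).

σ_p = √(0.45²·0.45² + 0.55²·2.7² + 2·0.85·0.45·0.55·0.45·2.7) = 1.661%.
σ_{5d} = 1.661% × √5 = 3.714%.
z(95%) = 1.645.
VaR = 1.645 × 3.714% = 6.110%; on $200,000,000 that is $12,220,000.

$12,200,000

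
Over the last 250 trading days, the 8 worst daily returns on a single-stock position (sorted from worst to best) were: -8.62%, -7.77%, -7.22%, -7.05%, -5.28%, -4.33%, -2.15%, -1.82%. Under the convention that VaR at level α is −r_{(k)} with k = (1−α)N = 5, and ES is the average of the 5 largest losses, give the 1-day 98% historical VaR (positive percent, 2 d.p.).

5.28%

k = 5; the 5th lowest return is -5.28%, so VaR = 5.28%.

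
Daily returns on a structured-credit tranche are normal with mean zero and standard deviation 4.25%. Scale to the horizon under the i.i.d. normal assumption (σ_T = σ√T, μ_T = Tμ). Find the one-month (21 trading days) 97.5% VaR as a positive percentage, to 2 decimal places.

38.17%

At 97.5%, z = 1.960.
σ_{21d} = 4.25% × √21 = 19.476%.
VaR = 1.960 × 19.476% = 38.173%.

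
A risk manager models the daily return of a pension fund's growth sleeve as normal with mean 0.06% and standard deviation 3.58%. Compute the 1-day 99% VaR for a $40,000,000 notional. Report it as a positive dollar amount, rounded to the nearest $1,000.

$3,307,000

At 99% one-sided, z = 2.326.
VaR = −μ + z·σ = −(0.06%) + 2.326 × 3.58% = 8.267%.
On $40,000,000: 0.08267 × $40,000,000 = $3,306,800.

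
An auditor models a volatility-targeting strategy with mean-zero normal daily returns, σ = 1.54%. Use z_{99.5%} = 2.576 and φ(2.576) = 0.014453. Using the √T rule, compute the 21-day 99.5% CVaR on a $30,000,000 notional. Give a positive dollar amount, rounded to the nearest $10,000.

σ_{21d} = 1.54% × √21 = 7.057%.
ES multiplier = φ(z)/(1−α) = 0.014453/0.005 = 2.891.
ES = 7.057% × 2.891 = 20.402%; on $30,000,000: $6,120,600.

$6,120,000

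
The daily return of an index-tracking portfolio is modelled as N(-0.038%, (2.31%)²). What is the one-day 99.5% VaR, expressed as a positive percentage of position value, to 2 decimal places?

At 99.5% one-sided, z = 2.576.
VaR = −μ + z·σ = −(-0.038%) + 2.576 × 2.31% = 5.989%.

5.99%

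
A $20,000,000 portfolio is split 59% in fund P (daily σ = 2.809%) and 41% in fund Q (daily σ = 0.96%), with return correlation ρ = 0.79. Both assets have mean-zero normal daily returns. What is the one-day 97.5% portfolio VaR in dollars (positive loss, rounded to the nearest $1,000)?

σ_p² = 0.59²·2.809² + 0.41²·0.96² + 2·0.79·0.59·0.41·2.809·0.96 = 3.9323 (%²).
σ_p = √3.9323 = 1.983%.
At 97.5%, z = 1.960.
VaR = 1.960 × 1.983% = 3.887%; on $20,000,000 that is $777,400.

$777,000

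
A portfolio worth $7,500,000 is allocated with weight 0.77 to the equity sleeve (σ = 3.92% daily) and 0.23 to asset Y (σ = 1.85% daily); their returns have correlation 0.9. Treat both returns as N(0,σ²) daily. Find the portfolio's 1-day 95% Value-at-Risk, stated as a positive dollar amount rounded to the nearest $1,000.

σ_p² = 0.77²·3.92² + 0.23²·1.85² + 2·0.9·0.77·0.23·3.92·1.85 = 11.6036 (%²).
σ_p = √11.6036 = 3.406%.
At 95%, z = 1.645.
VaR = 1.645 × 3.406% = 5.603%; on $7,500,000 that is $420,225.

$420,000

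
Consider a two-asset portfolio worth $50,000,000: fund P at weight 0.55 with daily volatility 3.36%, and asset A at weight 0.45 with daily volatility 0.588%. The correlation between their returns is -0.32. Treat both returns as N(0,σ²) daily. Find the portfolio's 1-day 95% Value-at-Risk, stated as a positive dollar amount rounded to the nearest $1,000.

σ_p² = 0.55²·3.36² + 0.45²·0.588² + 2·-0.32·0.55·0.45·3.36·0.588 = 3.1722 (%²).
σ_p = √3.1722 = 1.781%.
At 95%, z = 1.645.
VaR = 1.645 × 1.781% = 2.930%; on $50,000,000 that is $1,465,000.

$1,465,000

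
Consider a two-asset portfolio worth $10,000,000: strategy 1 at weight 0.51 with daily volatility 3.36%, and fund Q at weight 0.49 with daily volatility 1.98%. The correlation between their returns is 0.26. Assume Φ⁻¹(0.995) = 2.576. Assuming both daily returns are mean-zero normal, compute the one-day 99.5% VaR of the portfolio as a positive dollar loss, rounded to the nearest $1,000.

σ_p² = 0.51²·3.36² + 0.49²·1.98² + 2·0.26·0.51·0.49·3.36·1.98 = 4.7422 (%²).
σ_p = √4.7422 = 2.178%.
VaR = 2.576 × 2.178% = 5.611%; on $10,000,000 that is $561,100.

$561,000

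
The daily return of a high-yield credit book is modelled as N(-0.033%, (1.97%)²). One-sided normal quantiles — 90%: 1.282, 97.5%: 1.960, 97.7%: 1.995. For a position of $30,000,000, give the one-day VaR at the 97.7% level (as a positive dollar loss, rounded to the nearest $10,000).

VaR = −μ + z·σ = −(-0.033%) + 1.995 × 1.97% = 3.963%.
On $30,000,000: 0.03963 × $30,000,000 = $1,188,900.

$1,190,000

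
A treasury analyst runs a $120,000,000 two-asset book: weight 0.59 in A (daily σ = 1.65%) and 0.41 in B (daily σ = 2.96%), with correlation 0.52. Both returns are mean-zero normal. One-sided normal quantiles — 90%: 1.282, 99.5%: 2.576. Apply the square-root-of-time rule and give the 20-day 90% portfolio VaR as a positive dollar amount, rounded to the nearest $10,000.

$13,140,000

σ_p = √(0.59²·1.65² + 0.41²·2.96² + 2·0.52·0.59·0.41·1.65·2.96) = 1.910%.
σ_{20d} = 1.910% × √20 = 8.542%.
VaR = 1.282 × 8.542% = 10.951%; on $120,000,000 that is $13,141,200.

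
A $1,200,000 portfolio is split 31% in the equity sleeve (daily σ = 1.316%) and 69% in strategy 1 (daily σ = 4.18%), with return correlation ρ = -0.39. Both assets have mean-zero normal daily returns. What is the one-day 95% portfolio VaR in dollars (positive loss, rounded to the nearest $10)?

$54,300

σ_p² = 0.31²·1.316² + 0.69²·4.18² + 2·-0.39·0.31·0.69·1.316·4.18 = 7.5673 (%²).
σ_p = √7.5673 = 2.751%.
At 95%, z = 1.645.
VaR = 1.645 × 2.751% = 4.525%; on $1,200,000 that is $54,300.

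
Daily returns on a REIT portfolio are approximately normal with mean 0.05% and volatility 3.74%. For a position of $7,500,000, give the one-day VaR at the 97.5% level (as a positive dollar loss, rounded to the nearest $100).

At 97.5% one-sided, z = 1.960.
VaR = −μ + z·σ = −(0.05%) + 1.960 × 3.74% = 7.280%.
On $7,500,000: 0.07280 × $7,500,000 = $546,000.

$546,000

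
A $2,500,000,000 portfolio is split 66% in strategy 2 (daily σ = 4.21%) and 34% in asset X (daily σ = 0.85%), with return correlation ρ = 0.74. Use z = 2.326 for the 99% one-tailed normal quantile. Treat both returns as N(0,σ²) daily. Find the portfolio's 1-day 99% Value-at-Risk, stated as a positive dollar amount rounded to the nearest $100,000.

σ_p² = 0.66²·4.21² + 0.34²·0.85² + 2·0.74·0.66·0.34·4.21·0.85 = 8.9926 (%²).
σ_p = √8.9926 = 2.999%.
VaR = 2.326 × 2.999% = 6.976%; on $2,500,000,000 that is $174,400,000.

$174,400,000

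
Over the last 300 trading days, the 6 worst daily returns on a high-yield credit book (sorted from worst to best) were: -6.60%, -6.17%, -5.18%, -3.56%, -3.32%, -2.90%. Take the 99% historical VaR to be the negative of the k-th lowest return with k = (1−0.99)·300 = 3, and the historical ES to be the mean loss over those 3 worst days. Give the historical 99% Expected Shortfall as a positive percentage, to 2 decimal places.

The 3 worst returns sum to -17.95%.
ES = −(-17.95%) / 3 = 5.9833…% ≈ 5.98%.

5.98%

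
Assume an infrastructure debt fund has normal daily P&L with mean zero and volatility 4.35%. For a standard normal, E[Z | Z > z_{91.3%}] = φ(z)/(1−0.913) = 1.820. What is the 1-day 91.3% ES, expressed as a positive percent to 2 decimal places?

7.92%

ES = 4.35% × 1.820 = 7.917%.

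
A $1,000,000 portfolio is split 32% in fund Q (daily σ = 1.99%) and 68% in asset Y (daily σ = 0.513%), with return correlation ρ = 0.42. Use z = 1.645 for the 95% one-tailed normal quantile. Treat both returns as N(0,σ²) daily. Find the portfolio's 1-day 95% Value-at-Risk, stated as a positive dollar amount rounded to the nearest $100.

σ_p² = 0.32²·1.99² + 0.68²·0.513² + 2·0.42·0.32·0.68·1.99·0.513 = 0.7138 (%²).
σ_p = √0.7138 = 0.845%.
VaR = 1.645 × 0.845% = 1.390%; on $1,000,000 that is $13,900.

$13,900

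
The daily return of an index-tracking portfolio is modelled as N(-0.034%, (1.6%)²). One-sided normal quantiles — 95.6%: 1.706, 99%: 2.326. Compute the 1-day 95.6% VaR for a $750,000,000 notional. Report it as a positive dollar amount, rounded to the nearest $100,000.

VaR = −μ + z·σ = −(-0.034%) + 1.706 × 1.6% = 2.764%.
On $750,000,000: 0.02764 × $750,000,000 = $20,730,000.

$20,700,000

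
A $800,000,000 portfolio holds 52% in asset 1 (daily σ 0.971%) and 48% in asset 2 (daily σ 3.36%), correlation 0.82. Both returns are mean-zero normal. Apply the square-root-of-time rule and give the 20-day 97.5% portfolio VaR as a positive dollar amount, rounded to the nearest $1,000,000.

$144,000,000

σ_p = √(0.52²·0.971² + 0.48²·3.36² + 2·0.82·0.52·0.48·0.971·3.36) = 2.047%.
σ_{20d} = 2.047% × √20 = 9.154%.
z(97.5%) = 1.960.
VaR = 1.960 × 9.154% = 17.942%; on $800,000,000 that is $143,536,000.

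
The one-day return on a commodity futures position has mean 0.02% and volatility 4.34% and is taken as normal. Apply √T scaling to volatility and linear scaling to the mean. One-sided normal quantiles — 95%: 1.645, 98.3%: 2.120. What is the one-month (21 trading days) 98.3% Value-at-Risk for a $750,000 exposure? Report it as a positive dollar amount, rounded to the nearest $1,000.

σ_{21d} = 4.34% × √21 = 19.888%; μ_{21d} = 21 × 0.02% = 0.420%.
VaR = −(0.420%) + 2.120 × 19.888% = 41.743%.
On $750,000: 0.41743 × $750,000 = $313,072.

$313,000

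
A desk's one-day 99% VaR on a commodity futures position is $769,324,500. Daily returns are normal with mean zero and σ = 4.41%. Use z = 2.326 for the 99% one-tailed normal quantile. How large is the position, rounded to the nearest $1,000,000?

VaR as a fraction of value: z·σ = 2.326 × 4.41% = 10.2577%.
Position = $769,324,500 / 0.102577 = $7,500,000,000.

$7,500,000,000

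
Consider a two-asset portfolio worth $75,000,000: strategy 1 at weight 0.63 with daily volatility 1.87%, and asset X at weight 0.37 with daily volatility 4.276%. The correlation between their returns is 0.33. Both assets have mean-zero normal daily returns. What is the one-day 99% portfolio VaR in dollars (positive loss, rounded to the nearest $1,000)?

$3,948,000

σ_p² = 0.63²·1.87² + 0.37²·4.276² + 2·0.33·0.63·0.37·1.87·4.276 = 5.1212 (%²).
σ_p = √5.1212 = 2.263%.
At 99%, z = 2.326.
VaR = 2.326 × 2.263% = 5.264%; on $75,000,000 that is $3,948,000.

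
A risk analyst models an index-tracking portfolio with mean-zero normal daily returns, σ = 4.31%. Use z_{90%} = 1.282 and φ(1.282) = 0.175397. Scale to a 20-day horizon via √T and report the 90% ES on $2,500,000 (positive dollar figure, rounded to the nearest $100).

$845,200

σ_{20d} = 4.31% × √20 = 19.275%.
ES multiplier = φ(z)/(1−α) = 0.175397/0.1 = 1.754.
ES = 19.275% × 1.754 = 33.808%; on $2,500,000: $845,200.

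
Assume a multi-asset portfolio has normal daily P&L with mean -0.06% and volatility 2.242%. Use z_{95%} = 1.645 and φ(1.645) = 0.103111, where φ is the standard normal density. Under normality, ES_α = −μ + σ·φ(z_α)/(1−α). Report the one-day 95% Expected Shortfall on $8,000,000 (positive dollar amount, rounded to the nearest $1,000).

Tail multiplier: φ(z)/(1−α) = 0.103111 / 0.05 = 2.062.
ES = −(-0.06%) + 2.242% × 2.062 = 4.683%.
On $8,000,000: 0.04683 × $8,000,000 = $374,640.

$375,000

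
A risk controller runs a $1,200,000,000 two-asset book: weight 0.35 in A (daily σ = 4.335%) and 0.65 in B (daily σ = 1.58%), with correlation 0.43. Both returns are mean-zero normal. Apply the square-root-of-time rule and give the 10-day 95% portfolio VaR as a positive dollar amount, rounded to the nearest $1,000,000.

σ_p = √(0.35²·4.335² + 0.65²·1.58² + 2·0.43·0.35·0.65·4.335·1.58) = 2.167%.
σ_{10d} = 2.167% × √10 = 6.853%.
z(95%) = 1.645.
VaR = 1.645 × 6.853% = 11.273%; on $1,200,000,000 that is $135,276,000.

$135,000,000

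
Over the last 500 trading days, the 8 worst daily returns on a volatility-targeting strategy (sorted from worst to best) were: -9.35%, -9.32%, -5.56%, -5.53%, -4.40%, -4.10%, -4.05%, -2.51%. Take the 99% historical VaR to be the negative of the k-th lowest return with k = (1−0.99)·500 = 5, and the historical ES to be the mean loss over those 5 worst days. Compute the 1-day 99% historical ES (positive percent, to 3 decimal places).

The 5 worst returns sum to -34.16%.
ES = −(-34.16%) / 5 = 6.832%.

6.832%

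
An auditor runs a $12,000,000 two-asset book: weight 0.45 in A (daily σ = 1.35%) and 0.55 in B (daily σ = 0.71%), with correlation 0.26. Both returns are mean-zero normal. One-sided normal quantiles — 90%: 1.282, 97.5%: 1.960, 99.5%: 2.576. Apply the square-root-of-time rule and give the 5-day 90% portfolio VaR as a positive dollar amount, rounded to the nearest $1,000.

$276,000

σ_p = √(0.45²·1.35² + 0.55²·0.71² + 2·0.26·0.45·0.55·1.35·0.71) = 0.803%.
σ_{5d} = 0.803% × √5 = 1.796%.
VaR = 1.282 × 1.796% = 2.302%; on $12,000,000 that is $276,240.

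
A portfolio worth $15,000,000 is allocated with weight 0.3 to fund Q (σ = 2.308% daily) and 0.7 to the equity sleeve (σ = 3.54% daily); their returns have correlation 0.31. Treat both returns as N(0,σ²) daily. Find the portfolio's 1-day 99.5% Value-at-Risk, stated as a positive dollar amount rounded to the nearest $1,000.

σ_p² = 0.3²·2.308² + 0.7²·3.54² + 2·0.31·0.3·0.7·2.308·3.54 = 7.6837 (%²).
σ_p = √7.6837 = 2.772%.
At 99.5%, z = 2.576.
VaR = 2.576 × 2.772% = 7.141%; on $15,000,000 that is $1,071,150.

$1,071,000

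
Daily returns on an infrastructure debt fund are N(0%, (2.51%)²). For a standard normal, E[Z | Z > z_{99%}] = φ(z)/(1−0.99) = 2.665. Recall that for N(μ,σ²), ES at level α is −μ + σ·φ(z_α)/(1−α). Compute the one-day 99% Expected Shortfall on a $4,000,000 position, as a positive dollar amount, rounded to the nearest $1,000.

ES = 2.51% × 2.665 = 6.689%.
On $4,000,000: 0.06689 × $4,000,000 = $267,560.

$268,000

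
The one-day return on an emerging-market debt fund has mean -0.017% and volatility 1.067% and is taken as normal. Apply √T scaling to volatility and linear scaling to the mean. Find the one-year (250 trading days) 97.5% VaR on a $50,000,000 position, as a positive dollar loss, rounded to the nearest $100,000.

$18,700,000

At 97.5%, z = 1.960.
σ_{250d} = 1.067% × √250 = 16.871%; μ_{250d} = 250 × -0.017% = -4.250%.
VaR = −(-4.250%) + 1.960 × 16.871% = 37.317%.
On $50,000,000: 0.37317 × $50,000,000 = $18,658,500.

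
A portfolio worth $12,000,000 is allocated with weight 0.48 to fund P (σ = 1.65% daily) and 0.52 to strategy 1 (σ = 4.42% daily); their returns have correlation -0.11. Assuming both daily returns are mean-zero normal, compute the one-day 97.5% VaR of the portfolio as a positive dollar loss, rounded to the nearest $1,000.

σ_p² = 0.48²·1.65² + 0.52²·4.42² + 2·-0.11·0.48·0.52·1.65·4.42 = 5.5094 (%²).
σ_p = √5.5094 = 2.347%.
At 97.5%, z = 1.960.
VaR = 1.960 × 2.347% = 4.600%; on $12,000,000 that is $552,000.

$552,000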